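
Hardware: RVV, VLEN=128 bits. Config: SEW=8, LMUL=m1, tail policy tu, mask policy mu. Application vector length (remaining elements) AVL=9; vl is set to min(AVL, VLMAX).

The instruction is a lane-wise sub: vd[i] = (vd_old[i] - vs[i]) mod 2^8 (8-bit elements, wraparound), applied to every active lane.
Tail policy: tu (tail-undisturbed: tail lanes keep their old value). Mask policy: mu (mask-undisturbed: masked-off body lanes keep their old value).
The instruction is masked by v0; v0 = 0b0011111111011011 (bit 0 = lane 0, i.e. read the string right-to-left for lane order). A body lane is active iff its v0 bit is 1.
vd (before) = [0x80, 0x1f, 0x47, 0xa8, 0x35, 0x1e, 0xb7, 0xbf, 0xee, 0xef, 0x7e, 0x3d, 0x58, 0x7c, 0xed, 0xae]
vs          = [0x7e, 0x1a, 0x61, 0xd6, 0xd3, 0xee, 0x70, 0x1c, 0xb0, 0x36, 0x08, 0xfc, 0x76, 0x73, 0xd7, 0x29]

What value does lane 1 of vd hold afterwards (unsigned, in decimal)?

VLMAX = (128 × 1) / 8 = 16 lanes
vl ← min(9, 16) = 9
lane  0: sub(0x80,0x7e) ⇒ 0x02
lane  1: sub(0x1f,0x1a) ⇒ 0x05
lane  2: mask-off/keep ⇒ 0x47
lane  3: sub(0xa8,0xd6) ⇒ 0xd2
lane  4: sub(0x35,0xd3) ⇒ 0x62
lane  5: mask-off/keep ⇒ 0x1e
lane  6: sub(0xb7,0x70) ⇒ 0x47
lane  7: sub(0xbf,0x1c) ⇒ 0xa3
lane  8: sub(0xee,0xb0) ⇒ 0x3e
lane  9: tail/keep ⇒ 0xef
lane 10: tail/keep ⇒ 0x7e
lane 11: tail/keep ⇒ 0x3d
lane 12: tail/keep ⇒ 0x58
lane 13: tail/keep ⇒ 0x7c
lane 14: tail/keep ⇒ 0xed
lane 15: tail/keep ⇒ 0xae

vd[1] = 5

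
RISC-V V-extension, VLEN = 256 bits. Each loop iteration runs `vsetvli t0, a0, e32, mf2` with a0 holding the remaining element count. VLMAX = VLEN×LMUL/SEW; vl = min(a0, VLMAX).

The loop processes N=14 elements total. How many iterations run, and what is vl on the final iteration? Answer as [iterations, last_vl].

lanes per group: 256·1/2/32 = 4
14 elements at 4/iter → 4 passes, remainder 2 on the last

[iterations, last_vl] = [4, 2]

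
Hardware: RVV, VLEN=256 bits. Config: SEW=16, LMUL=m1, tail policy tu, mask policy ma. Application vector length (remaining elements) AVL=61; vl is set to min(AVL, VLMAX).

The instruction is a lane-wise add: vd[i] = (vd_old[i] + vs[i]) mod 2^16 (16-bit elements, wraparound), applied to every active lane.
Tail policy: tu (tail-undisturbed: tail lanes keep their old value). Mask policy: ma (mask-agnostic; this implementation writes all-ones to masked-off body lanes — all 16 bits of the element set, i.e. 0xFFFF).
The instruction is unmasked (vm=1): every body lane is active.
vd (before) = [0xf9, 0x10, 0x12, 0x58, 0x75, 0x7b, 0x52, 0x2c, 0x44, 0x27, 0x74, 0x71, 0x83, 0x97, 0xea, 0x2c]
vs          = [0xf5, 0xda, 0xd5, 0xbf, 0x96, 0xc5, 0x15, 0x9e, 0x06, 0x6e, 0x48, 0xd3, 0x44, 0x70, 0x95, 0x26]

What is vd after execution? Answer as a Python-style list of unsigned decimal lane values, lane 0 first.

vd = [494, 234, 231, 279, 267, 320, 103, 202, 74, 149, 188, 324, 199, 263, 383, 82]

VLMAX = (256 × 1) / 16 = 16 lanes
vl = min(AVL, VLMAX) = min(61, 16) = 16
lane  0: add(0xf9,0xf5) ⇒ 0x1ee
lane  1: add(0x10,0xda) ⇒ 0xea
lane  2: add(0x12,0xd5) ⇒ 0xe7
lane  3: add(0x58,0xbf) ⇒ 0x117
lane  4: add(0x75,0x96) ⇒ 0x10b
lane  5: add(0x7b,0xc5) ⇒ 0x140
lane  6: add(0x52,0x15) ⇒ 0x67
lane  7: add(0x2c,0x9e) ⇒ 0xca
lane  8: add(0x44,0x06) ⇒ 0x4a
lane  9: add(0x27,0x6e) ⇒ 0x95
lane 10: add(0x74,0x48) ⇒ 0xbc
lane 11: add(0x71,0xd3) ⇒ 0x144
lane 12: add(0x83,0x44) ⇒ 0xc7
lane 13: add(0x97,0x70) ⇒ 0x107
lane 14: add(0xea,0x95) ⇒ 0x17f
lane 15: add(0x2c,0x26) ⇒ 0x52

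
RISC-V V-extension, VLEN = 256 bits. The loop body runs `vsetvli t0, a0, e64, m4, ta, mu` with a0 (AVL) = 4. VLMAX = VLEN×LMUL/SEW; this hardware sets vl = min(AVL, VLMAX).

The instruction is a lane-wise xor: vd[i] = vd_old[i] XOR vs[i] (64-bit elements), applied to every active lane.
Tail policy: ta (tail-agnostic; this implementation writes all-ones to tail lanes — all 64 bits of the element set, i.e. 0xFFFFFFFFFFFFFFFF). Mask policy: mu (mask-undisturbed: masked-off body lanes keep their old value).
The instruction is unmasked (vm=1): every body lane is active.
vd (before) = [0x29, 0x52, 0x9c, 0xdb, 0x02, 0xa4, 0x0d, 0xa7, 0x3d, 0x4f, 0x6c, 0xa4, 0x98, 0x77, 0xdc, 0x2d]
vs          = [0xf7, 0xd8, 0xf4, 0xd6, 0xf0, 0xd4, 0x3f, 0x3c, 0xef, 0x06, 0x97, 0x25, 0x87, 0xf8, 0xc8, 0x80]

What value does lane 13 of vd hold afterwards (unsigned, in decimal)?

vd[13] = 18446744073709551615

VLMAX = (256 × 4) / 64 = 16 lanes
vl = min(AVL, VLMAX) = min(4, 16) = 4
vd[0] xor(0x29,0xf7) -> 0xde
vd[1] xor(0x52,0xd8) -> 0x8a
vd[2] xor(0x9c,0xf4) -> 0x68
vd[3] xor(0xdb,0xd6) -> 0x0d
vd[4] tail/ones -> 0xffffffffffffffff
vd[5] tail/ones -> 0xffffffffffffffff
vd[6] tail/ones -> 0xffffffffffffffff
vd[7] tail/ones -> 0xffffffffffffffff
vd[8] tail/ones -> 0xffffffffffffffff
vd[9] tail/ones -> 0xffffffffffffffff
vd[10] tail/ones -> 0xffffffffffffffff
vd[11] tail/ones -> 0xffffffffffffffff
vd[12] tail/ones -> 0xffffffffffffffff
vd[13] tail/ones -> 0xffffffffffffffff
vd[14] tail/ones -> 0xffffffffffffffff
vd[15] tail/ones -> 0xffffffffffffffff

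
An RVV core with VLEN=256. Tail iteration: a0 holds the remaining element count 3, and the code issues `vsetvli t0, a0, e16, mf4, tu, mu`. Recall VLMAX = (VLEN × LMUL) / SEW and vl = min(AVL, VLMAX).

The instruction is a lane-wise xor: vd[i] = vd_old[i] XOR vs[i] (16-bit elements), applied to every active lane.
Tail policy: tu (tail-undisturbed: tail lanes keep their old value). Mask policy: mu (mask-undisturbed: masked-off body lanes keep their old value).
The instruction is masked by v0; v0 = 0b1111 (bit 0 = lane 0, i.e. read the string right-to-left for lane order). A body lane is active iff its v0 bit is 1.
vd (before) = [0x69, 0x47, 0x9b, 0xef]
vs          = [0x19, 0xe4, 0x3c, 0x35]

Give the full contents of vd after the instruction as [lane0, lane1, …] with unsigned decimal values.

lanes per group: 256·1/4/16 = 4
AVL=3 ≤ VLMAX=4, so vl = 3
vd[0] xor(0x69,0x19) -> 0x70
vd[1] xor(0x47,0xe4) -> 0xa3
vd[2] xor(0x9b,0x3c) -> 0xa7
vd[3] tail/keep -> 0xef

vd = [112, 163, 167, 239]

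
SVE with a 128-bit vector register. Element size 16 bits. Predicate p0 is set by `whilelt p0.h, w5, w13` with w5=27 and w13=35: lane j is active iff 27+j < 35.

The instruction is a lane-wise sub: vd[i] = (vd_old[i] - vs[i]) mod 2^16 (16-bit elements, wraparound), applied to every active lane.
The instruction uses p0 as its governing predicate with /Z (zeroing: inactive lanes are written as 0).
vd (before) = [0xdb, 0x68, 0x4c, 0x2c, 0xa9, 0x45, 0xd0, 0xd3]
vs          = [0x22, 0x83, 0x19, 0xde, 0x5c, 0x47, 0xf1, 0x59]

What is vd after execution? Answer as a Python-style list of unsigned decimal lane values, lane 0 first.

register lanes = 128/16 = 8
active while 27+j < 35, i.e. j ∈ [0,8) capped at 8 ⇒ 8
[0] sub(0xdb,0x22) = 0xb9
[1] sub(0x68,0x83) = 0xffe5
[2] sub(0x4c,0x19) = 0x33
[3] sub(0x2c,0xde) = 0xff4e
[4] sub(0xa9,0x5c) = 0x4d
[5] sub(0x45,0x47) = 0xfffe
[6] sub(0xd0,0xf1) = 0xffdf
[7] sub(0xd3,0x59) = 0x7a

vd = [185, 65509, 51, 65358, 77, 65534, 65503, 122]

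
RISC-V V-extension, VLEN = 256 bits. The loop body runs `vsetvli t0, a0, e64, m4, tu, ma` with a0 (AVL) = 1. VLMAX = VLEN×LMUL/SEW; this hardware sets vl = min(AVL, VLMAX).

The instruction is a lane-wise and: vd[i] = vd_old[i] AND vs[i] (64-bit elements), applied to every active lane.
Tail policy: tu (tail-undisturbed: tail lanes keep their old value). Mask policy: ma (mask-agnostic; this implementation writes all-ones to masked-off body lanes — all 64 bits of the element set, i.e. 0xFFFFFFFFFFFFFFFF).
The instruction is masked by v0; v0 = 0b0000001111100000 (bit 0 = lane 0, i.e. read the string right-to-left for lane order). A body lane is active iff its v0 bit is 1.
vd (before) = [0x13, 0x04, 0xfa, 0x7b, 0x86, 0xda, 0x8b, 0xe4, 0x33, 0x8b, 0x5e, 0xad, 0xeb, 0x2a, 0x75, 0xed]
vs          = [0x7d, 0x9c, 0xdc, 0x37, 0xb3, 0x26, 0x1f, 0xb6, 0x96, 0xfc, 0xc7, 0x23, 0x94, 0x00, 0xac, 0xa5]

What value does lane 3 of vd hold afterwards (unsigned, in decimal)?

VLMAX = VLEN×LMUL/SEW = 256×4/64 = 16
vl = min(AVL, VLMAX) = min(1, 16) = 1
vd[0] mask-off/ones -> 0xffffffffffffffff
vd[1] tail/keep -> 0x04
vd[2] tail/keep -> 0xfa
vd[3] tail/keep -> 0x7b
vd[4] tail/keep -> 0x86
vd[5] tail/keep -> 0xda
vd[6] tail/keep -> 0x8b
vd[7] tail/keep -> 0xe4
vd[8] tail/keep -> 0x33
vd[9] tail/keep -> 0x8b
vd[10] tail/keep -> 0x5e
vd[11] tail/keep -> 0xad
vd[12] tail/keep -> 0xeb
vd[13] tail/keep -> 0x2a
vd[14] tail/keep -> 0x75
vd[15] tail/keep -> 0xed

vd[3] = 123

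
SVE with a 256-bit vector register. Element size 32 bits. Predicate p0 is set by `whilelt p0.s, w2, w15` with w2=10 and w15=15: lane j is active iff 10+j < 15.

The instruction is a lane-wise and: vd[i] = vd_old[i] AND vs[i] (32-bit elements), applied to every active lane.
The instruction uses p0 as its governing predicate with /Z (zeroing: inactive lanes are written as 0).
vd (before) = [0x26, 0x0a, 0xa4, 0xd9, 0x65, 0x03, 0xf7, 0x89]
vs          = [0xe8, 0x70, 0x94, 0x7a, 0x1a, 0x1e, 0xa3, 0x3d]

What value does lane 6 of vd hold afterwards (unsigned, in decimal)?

vd[6] = 0

register lanes = 256/32 = 8
p0[j] = (10+j < 15); true for j=0..4 → 5 lanes set
vd[0] and(0x26,0xe8) -> 0x20
vd[1] and(0x0a,0x70) -> 0x00
vd[2] and(0xa4,0x94) -> 0x84
vd[3] and(0xd9,0x7a) -> 0x58
vd[4] and(0x65,0x1a) -> 0x00
vd[5] tail/zero -> 0x00
vd[6] tail/zero -> 0x00
vd[7] tail/zero -> 0x00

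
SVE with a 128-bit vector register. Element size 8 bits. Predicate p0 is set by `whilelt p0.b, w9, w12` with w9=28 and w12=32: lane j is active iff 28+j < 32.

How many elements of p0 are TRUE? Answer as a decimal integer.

128-bit reg / 8-bit elem → 16 lanes
whilelt: lane j active iff 28+j < 32 → j < 4 → 4 active

vl = 4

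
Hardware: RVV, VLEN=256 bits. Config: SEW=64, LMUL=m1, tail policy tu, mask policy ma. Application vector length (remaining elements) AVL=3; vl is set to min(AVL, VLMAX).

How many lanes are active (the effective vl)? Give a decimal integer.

vl = 3

VLMAX = VLEN×LMUL/SEW = 256×1/64 = 4
vl ← min(3, 4) = 3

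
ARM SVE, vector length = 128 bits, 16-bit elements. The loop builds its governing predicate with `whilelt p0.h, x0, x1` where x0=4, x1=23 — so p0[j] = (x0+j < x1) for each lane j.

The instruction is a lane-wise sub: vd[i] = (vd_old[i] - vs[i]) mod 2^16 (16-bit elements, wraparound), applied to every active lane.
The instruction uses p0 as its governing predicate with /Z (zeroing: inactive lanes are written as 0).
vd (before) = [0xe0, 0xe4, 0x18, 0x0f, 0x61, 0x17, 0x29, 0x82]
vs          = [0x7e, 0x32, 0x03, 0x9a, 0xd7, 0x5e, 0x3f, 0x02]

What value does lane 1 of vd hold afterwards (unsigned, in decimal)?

lane count: 128 div 16 = 8
p0[j] = (4+j < 23); true for j=0..7 → 8 lanes set
vd[0] sub(0xe0,0x7e) -> 0x62
vd[1] sub(0xe4,0x32) -> 0xb2
vd[2] sub(0x18,0x03) -> 0x15
vd[3] sub(0x0f,0x9a) -> 0xff75
vd[4] sub(0x61,0xd7) -> 0xff8a
vd[5] sub(0x17,0x5e) -> 0xffb9
vd[6] sub(0x29,0x3f) -> 0xffea
vd[7] sub(0x82,0x02) -> 0x80

vd[1] = 178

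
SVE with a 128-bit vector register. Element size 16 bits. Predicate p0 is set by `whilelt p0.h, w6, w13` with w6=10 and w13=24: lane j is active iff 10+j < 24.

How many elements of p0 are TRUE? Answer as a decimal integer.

vl = 8

lane count: 128 div 16 = 8
active while 10+j < 24, i.e. j ∈ [0,14) capped at 8 ⇒ 8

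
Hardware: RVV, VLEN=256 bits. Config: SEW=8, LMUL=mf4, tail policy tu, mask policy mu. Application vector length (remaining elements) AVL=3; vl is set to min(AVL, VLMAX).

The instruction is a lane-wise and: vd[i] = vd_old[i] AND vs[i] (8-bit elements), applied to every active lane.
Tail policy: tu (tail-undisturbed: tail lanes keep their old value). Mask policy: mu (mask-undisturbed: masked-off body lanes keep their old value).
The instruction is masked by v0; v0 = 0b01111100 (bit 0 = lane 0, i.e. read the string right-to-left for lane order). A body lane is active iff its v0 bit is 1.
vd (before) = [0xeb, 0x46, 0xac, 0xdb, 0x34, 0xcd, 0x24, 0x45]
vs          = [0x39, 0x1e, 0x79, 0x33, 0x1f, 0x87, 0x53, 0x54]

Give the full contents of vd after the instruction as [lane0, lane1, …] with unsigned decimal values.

vd = [235, 70, 40, 219, 52, 205, 36, 69]

VLMAX = VLEN×LMUL/SEW = 256×1/4/8 = 8
vl ← min(3, 8) = 3
vd[0] mask-off/keep -> 0xeb
vd[1] mask-off/keep -> 0x46
vd[2] and(0xac,0x79) -> 0x28
vd[3] tail/keep -> 0xdb
vd[4] tail/keep -> 0x34
vd[5] tail/keep -> 0xcd
vd[6] tail/keep -> 0x24
vd[7] tail/keep -> 0x45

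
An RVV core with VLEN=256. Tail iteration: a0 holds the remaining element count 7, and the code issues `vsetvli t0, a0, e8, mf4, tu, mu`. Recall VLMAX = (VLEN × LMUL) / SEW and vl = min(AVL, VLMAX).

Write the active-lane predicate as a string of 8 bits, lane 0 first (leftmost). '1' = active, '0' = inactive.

lanes per group: 256·1/4/8 = 8
vl ← min(7, 8) = 7
bits (lane 0 leftmost): 11111110

predicate = 11111110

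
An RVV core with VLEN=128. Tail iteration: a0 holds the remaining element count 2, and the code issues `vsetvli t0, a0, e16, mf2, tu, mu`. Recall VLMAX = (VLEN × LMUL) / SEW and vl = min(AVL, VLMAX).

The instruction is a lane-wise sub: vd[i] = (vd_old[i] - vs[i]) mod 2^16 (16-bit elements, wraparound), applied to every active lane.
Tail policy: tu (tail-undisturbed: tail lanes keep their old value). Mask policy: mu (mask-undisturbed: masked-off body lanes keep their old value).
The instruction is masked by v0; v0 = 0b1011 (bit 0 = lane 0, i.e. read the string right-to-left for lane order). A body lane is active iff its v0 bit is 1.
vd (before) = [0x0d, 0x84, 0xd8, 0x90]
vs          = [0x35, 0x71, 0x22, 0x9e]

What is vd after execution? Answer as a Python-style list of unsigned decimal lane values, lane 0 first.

vd = [65496, 19, 216, 144]

lanes per group: 128·1/2/16 = 4
vl = min(AVL, VLMAX) = min(2, 4) = 2
  i=0: sub(0x0d,0x35) → 65496
  i=1: sub(0x84,0x71) → 19
  i=2: tail/keep → 216
  i=3: tail/keep → 144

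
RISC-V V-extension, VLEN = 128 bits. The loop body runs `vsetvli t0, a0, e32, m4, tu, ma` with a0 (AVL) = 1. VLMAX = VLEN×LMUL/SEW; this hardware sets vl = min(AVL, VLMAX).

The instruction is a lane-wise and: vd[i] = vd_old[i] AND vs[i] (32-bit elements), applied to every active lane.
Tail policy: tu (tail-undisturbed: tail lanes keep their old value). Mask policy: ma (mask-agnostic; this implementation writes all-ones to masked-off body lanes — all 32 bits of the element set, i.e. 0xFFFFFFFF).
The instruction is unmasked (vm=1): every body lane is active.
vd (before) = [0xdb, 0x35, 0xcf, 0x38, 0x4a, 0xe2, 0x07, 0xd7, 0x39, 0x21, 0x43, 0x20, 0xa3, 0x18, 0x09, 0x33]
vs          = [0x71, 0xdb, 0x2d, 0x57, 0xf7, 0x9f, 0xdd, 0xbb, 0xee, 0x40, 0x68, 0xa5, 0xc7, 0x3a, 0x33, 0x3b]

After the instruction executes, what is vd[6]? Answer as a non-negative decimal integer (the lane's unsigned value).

vd[6] = 7

VLMAX = VLEN×LMUL/SEW = 128×4/32 = 16
vl ← min(1, 16) = 1
  i=0: and(0xdb,0x71) → 81
  i=1: tail/keep → 53
  i=2: tail/keep → 207
  i=3: tail/keep → 56
  i=4: tail/keep → 74
  i=5: tail/keep → 226
  i=6: tail/keep → 7
  i=7: tail/keep → 215
  i=8: tail/keep → 57
  i=9: tail/keep → 33
  i=10: tail/keep → 67
  i=11: tail/keep → 32
  i=12: tail/keep → 163
  i=13: tail/keep → 24
  i=14: tail/keep → 9
  i=15: tail/keep → 51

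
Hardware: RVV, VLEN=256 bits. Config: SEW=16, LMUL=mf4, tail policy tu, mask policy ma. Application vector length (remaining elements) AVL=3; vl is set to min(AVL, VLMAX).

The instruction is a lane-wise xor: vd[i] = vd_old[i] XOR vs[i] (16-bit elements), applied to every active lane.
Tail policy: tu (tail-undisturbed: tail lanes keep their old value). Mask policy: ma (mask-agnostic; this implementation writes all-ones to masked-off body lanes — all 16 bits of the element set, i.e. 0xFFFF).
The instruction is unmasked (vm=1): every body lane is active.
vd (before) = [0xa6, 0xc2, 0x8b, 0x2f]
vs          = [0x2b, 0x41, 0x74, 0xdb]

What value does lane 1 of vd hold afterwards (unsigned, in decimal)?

vd[1] = 131

lanes per group: 256·1/4/16 = 4
vl ← min(3, 4) = 3
vd[0] xor(0xa6,0x2b) -> 0x8d
vd[1] xor(0xc2,0x41) -> 0x83
vd[2] xor(0x8b,0x74) -> 0xff
vd[3] tail/keep -> 0x2f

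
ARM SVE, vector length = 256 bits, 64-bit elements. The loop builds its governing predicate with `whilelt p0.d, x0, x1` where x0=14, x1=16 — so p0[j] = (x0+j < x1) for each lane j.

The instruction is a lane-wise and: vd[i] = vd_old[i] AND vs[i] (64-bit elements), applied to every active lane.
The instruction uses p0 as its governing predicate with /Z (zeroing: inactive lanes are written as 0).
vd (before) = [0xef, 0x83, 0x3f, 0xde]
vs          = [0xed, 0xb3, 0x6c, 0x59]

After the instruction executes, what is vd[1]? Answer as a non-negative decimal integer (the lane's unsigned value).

vd[1] = 131

lane count: 256 div 64 = 4
active while 14+j < 16, i.e. j ∈ [0,2) capped at 4 ⇒ 2
lane  0: and(0xef,0xed) ⇒ 0xed
lane  1: and(0x83,0xb3) ⇒ 0x83
lane  2: tail/zero ⇒ 0x00
lane  3: tail/zero ⇒ 0x00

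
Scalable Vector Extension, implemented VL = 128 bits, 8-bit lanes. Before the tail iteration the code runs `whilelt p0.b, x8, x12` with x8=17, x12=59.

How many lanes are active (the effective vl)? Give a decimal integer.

lane count: 128 div 8 = 16
active while 17+j < 59, i.e. j ∈ [0,42) capped at 16 ⇒ 16

vl = 16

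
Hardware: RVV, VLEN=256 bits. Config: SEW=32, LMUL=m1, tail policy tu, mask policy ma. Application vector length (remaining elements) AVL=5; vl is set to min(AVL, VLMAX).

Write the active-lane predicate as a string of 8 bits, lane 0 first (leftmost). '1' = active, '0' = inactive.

VLMAX = (256 × 1) / 32 = 8 lanes
vl ← min(5, 8) = 5
bits (lane 0 leftmost): 11111000

predicate = 11111000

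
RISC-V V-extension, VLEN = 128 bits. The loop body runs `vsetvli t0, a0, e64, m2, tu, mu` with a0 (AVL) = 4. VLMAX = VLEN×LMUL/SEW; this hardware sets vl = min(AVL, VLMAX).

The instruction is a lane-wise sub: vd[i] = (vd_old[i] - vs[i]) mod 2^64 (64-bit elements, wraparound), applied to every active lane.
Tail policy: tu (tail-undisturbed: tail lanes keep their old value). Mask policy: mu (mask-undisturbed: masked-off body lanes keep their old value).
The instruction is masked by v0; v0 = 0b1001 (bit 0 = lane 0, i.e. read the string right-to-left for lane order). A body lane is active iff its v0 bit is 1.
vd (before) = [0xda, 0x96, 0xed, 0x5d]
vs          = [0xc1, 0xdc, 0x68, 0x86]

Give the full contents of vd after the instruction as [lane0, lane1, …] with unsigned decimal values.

lanes per group: 128·2/64 = 4
AVL=4 ≤ VLMAX=4, so vl = 4
  i=0: sub(0xda,0xc1) → 25
  i=1: mask-off/keep → 150
  i=2: mask-off/keep → 237
  i=3: sub(0x5d,0x86) → 18446744073709551575

vd = [25, 150, 237, 18446744073709551575]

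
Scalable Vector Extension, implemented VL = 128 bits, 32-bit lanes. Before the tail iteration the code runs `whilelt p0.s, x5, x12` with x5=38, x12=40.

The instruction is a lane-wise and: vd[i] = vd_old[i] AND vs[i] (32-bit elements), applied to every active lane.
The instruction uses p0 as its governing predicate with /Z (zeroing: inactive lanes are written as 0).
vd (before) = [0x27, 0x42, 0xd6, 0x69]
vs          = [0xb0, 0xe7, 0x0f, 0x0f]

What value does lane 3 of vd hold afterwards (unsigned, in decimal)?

register lanes = 128/32 = 4
active while 38+j < 40, i.e. j ∈ [0,2) capped at 4 ⇒ 2
[0] and(0x27,0xb0) = 0x20
[1] and(0x42,0xe7) = 0x42
[2] tail/zero = 0x00
[3] tail/zero = 0x00

vd[3] = 0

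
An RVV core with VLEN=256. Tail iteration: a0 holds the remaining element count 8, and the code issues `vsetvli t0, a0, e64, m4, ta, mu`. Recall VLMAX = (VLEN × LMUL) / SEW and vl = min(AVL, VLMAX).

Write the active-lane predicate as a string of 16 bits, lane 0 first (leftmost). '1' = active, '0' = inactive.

lanes per group: 256·4/64 = 16
vl = min(AVL, VLMAX) = min(8, 16) = 8
bits (lane 0 leftmost): 1111111100000000

predicate = 1111111100000000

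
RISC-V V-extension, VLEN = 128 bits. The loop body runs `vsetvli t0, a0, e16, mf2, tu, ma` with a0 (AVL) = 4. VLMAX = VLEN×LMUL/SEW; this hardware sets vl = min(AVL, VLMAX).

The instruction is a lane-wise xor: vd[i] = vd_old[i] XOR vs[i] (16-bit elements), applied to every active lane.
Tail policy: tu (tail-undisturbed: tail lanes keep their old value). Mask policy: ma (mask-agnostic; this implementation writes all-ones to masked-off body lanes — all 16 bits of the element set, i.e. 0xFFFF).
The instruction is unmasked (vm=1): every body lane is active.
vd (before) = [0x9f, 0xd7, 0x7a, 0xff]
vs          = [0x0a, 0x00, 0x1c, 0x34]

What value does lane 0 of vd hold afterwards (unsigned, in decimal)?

vd[0] = 149

VLMAX = (128 × 1/2) / 16 = 4 lanes
AVL=4 ≤ VLMAX=4, so vl = 4
[0] xor(0x9f,0x0a) = 0x95
[1] xor(0xd7,0x00) = 0xd7
[2] xor(0x7a,0x1c) = 0x66
[3] xor(0xff,0x34) = 0xcb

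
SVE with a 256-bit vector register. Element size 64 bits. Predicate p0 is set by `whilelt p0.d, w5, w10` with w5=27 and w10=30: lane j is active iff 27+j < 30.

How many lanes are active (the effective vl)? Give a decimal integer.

vl = 3

register lanes = 256/64 = 4
p0[j] = (27+j < 30); true for j=0..2 → 3 lanes set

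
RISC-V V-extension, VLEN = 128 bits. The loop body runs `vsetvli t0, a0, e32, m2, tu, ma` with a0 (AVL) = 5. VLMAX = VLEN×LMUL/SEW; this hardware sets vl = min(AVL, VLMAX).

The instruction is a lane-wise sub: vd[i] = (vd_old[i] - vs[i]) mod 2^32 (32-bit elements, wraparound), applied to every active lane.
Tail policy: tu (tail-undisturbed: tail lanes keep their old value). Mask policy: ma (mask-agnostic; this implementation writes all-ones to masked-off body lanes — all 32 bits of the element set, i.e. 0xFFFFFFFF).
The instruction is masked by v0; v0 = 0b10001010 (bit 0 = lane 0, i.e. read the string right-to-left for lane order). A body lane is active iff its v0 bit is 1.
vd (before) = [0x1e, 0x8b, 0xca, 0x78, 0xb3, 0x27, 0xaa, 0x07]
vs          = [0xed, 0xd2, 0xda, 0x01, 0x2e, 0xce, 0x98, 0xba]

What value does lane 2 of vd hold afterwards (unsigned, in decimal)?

lanes per group: 128·2/32 = 8
vl = min(AVL, VLMAX) = min(5, 8) = 5
[0] mask-off/ones = 0xffffffff
[1] sub(0x8b,0xd2) = 0xffffffb9
[2] mask-off/ones = 0xffffffff
[3] sub(0x78,0x01) = 0x77
[4] mask-off/ones = 0xffffffff
[5] tail/keep = 0x27
[6] tail/keep = 0xaa
[7] tail/keep = 0x07

vd[2] = 4294967295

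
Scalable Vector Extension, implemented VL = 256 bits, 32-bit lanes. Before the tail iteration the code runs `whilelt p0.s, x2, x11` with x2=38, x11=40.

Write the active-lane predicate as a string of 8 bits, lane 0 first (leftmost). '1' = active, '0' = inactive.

register lanes = 256/32 = 8
whilelt: lane j active iff 38+j < 40 → j < 2 → 2 active
bits (lane 0 leftmost): 11000000

predicate = 11000000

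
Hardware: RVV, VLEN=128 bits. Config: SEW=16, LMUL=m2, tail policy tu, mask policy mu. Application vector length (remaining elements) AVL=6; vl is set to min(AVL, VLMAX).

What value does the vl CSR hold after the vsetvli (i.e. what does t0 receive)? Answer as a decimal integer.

lanes per group: 128·2/16 = 16
AVL=6 ≤ VLMAX=16, so vl = 6

vl = 6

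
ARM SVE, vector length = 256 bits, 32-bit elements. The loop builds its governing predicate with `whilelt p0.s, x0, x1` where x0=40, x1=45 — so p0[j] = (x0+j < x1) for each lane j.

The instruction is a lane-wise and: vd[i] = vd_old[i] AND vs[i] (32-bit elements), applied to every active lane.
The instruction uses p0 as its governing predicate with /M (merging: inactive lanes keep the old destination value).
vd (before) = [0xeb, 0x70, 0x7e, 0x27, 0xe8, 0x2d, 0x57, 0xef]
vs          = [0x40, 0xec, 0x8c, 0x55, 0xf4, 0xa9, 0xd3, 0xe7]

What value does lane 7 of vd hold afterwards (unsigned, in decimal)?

register lanes = 256/32 = 8
whilelt: lane j active iff 40+j < 45 → j < 5 → 5 active
  i=0: and(0xeb,0x40) → 64
  i=1: and(0x70,0xec) → 96
  i=2: and(0x7e,0x8c) → 12
  i=3: and(0x27,0x55) → 5
  i=4: and(0xe8,0xf4) → 224
  i=5: tail/keep → 45
  i=6: tail/keep → 87
  i=7: tail/keep → 239

vd[7] = 239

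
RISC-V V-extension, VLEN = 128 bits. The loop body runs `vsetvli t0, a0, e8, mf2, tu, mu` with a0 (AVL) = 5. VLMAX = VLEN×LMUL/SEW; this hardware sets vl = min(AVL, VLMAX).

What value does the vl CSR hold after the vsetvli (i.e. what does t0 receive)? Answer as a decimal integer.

vl = 5

VLMAX = (128 × 1/2) / 8 = 8 lanes
AVL=5 ≤ VLMAX=8, so vl = 5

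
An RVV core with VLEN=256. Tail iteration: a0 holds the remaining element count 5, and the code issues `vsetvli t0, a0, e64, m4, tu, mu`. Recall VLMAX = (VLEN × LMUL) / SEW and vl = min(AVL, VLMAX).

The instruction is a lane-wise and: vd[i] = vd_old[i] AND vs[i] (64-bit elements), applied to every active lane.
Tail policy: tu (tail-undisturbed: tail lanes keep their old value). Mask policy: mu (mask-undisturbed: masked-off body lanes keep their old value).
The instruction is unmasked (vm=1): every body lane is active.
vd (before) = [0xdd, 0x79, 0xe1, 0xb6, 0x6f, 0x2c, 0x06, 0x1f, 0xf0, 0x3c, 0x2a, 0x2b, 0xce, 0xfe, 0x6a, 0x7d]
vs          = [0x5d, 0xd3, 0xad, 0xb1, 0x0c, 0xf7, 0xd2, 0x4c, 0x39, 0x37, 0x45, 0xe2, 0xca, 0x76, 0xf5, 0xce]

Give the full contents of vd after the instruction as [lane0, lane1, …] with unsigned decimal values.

lanes per group: 256·4/64 = 16
vl ← min(5, 16) = 5
  i=0: and(0xdd,0x5d) → 93
  i=1: and(0x79,0xd3) → 81
  i=2: and(0xe1,0xad) → 161
  i=3: and(0xb6,0xb1) → 176
  i=4: and(0x6f,0x0c) → 12
  i=5: tail/keep → 44
  i=6: tail/keep → 6
  i=7: tail/keep → 31
  i=8: tail/keep → 240
  i=9: tail/keep → 60
  i=10: tail/keep → 42
  i=11: tail/keep → 43
  i=12: tail/keep → 206
  i=13: tail/keep → 254
  i=14: tail/keep → 106
  i=15: tail/keep → 125

vd = [93, 81, 161, 176, 12, 44, 6, 31, 240, 60, 42, 43, 206, 254, 106, 125]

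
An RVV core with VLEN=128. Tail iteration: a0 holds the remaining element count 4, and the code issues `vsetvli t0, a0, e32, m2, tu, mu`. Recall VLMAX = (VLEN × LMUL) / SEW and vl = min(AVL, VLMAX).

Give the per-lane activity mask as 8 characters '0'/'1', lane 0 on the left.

predicate = 11110000

VLMAX = (128 × 2) / 32 = 8 lanes
AVL=4 ≤ VLMAX=8, so vl = 4
bits (lane 0 leftmost): 11110000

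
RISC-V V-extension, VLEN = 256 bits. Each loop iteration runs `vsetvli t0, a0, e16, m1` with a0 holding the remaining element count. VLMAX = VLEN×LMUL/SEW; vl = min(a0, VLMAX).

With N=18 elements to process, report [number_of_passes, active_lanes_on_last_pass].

[iterations, last_vl] = [2, 2]

lanes per group: 256·1/16 = 16
iterations = ceil(18/16) = 2; final-pass vl = 2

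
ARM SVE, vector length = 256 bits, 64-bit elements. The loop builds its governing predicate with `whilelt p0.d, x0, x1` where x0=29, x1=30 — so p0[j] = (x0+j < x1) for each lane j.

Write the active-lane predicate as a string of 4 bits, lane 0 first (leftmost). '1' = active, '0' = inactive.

lane count: 256 div 64 = 4
whilelt: lane j active iff 29+j < 30 → j < 1 → 1 active
bits (lane 0 leftmost): 1000

predicate = 1000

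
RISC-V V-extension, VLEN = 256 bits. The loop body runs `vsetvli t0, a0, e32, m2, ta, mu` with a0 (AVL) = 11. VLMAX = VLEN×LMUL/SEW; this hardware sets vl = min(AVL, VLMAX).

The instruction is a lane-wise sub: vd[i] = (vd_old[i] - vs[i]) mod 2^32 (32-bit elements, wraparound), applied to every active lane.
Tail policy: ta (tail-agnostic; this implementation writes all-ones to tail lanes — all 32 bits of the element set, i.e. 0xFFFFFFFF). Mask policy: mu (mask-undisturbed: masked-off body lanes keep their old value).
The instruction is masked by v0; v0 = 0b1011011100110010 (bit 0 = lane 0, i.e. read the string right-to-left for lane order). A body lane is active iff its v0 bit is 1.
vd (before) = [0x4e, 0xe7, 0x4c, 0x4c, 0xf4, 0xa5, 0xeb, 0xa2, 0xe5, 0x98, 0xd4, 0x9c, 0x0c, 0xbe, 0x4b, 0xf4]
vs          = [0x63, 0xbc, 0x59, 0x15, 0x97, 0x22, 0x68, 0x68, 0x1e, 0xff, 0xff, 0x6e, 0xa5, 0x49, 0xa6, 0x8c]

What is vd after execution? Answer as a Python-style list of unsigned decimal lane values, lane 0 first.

vd = [78, 43, 76, 76, 93, 131, 235, 162, 199, 4294967193, 4294967253, 4294967295, 4294967295, 4294967295, 4294967295, 4294967295]

VLMAX = (256 × 2) / 32 = 16 lanes
vl = min(AVL, VLMAX) = min(11, 16) = 11
vd[0] mask-off/keep -> 0x4e
vd[1] sub(0xe7,0xbc) -> 0x2b
vd[2] mask-off/keep -> 0x4c
vd[3] mask-off/keep -> 0x4c
vd[4] sub(0xf4,0x97) -> 0x5d
vd[5] sub(0xa5,0x22) -> 0x83
vd[6] mask-off/keep -> 0xeb
vd[7] mask-off/keep -> 0xa2
vd[8] sub(0xe5,0x1e) -> 0xc7
vd[9] sub(0x98,0xff) -> 0xffffff99
vd[10] sub(0xd4,0xff) -> 0xffffffd5
vd[11] tail/ones -> 0xffffffff
vd[12] tail/ones -> 0xffffffff
vd[13] tail/ones -> 0xffffffff
vd[14] tail/ones -> 0xffffffff
vd[15] tail/ones -> 0xffffffff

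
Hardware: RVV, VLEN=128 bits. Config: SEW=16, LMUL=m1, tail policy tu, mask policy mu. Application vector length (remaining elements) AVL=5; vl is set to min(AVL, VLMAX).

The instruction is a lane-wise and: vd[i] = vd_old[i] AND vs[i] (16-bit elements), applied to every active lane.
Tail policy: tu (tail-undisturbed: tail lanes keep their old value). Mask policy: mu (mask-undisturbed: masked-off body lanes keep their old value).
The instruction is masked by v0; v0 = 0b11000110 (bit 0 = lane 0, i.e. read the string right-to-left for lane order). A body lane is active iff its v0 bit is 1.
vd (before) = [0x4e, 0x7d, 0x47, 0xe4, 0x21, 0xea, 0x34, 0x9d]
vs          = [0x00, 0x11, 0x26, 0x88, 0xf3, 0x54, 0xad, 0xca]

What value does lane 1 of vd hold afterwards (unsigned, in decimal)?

vd[1] = 17

VLMAX = VLEN×LMUL/SEW = 128×1/16 = 8
vl = min(AVL, VLMAX) = min(5, 8) = 5
vd[0] mask-off/keep -> 0x4e
vd[1] and(0x7d,0x11) -> 0x11
vd[2] and(0x47,0x26) -> 0x06
vd[3] mask-off/keep -> 0xe4
vd[4] mask-off/keep -> 0x21
vd[5] tail/keep -> 0xea
vd[6] tail/keep -> 0x34
vd[7] tail/keep -> 0x9d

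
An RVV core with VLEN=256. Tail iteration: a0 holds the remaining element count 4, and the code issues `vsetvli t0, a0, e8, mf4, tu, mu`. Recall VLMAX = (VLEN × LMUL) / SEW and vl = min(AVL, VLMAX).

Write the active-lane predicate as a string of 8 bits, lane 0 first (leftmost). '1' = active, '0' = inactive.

predicate = 11110000

lanes per group: 256·1/4/8 = 8
vl = min(AVL, VLMAX) = min(4, 8) = 4
bits (lane 0 leftmost): 11110000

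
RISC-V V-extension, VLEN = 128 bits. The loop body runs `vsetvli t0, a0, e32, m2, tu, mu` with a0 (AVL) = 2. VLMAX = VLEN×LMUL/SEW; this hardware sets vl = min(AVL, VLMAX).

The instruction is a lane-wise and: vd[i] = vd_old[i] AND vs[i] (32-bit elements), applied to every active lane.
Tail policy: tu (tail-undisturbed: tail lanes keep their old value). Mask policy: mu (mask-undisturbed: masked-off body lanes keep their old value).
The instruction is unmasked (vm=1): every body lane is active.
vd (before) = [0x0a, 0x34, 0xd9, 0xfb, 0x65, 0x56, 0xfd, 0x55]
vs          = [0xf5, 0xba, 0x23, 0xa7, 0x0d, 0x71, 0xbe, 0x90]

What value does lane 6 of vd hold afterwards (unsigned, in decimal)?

lanes per group: 128·2/32 = 8
AVL=2 ≤ VLMAX=8, so vl = 2
[0] and(0x0a,0xf5) = 0x00
[1] and(0x34,0xba) = 0x30
[2] tail/keep = 0xd9
[3] tail/keep = 0xfb
[4] tail/keep = 0x65
[5] tail/keep = 0x56
[6] tail/keep = 0xfd
[7] tail/keep = 0x55

vd[6] = 253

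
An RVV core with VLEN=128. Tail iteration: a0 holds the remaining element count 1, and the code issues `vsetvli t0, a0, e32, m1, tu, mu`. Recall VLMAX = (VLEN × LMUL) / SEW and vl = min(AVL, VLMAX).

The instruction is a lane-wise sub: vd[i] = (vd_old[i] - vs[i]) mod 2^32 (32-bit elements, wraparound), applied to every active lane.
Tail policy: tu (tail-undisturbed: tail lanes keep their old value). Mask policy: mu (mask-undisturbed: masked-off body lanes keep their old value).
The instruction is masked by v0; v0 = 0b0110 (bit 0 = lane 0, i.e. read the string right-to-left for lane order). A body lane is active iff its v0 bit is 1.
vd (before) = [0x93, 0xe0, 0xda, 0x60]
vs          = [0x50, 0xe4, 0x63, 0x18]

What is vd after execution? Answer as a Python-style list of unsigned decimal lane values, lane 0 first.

lanes per group: 128·1/32 = 4
AVL=1 ≤ VLMAX=4, so vl = 1
  i=0: mask-off/keep → 147
  i=1: tail/keep → 224
  i=2: tail/keep → 218
  i=3: tail/keep → 96

vd = [147, 224, 218, 96]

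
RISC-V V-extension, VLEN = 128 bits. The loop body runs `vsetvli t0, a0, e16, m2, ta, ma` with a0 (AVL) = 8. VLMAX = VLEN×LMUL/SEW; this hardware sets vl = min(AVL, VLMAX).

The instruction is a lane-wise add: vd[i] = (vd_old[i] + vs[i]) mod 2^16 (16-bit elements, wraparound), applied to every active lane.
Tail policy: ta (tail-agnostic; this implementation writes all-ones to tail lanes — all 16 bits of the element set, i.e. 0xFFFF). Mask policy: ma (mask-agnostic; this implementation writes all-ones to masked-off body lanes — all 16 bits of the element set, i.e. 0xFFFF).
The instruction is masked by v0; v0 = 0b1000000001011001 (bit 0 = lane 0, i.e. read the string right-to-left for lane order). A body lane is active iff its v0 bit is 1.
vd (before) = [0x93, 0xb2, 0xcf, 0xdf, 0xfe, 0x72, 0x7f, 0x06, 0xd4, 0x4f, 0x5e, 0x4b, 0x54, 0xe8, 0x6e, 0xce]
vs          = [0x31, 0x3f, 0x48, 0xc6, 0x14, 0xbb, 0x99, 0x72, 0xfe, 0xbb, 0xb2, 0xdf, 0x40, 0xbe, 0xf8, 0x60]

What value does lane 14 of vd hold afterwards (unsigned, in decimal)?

lanes per group: 128·2/16 = 16
vl = min(AVL, VLMAX) = min(8, 16) = 8
lane  0: add(0x93,0x31) ⇒ 0xc4
lane  1: mask-off/ones ⇒ 0xffff
lane  2: mask-off/ones ⇒ 0xffff
lane  3: add(0xdf,0xc6) ⇒ 0x1a5
lane  4: add(0xfe,0x14) ⇒ 0x112
lane  5: mask-off/ones ⇒ 0xffff
lane  6: add(0x7f,0x99) ⇒ 0x118
lane  7: mask-off/ones ⇒ 0xffff
lane  8: tail/ones ⇒ 0xffff
lane  9: tail/ones ⇒ 0xffff
lane 10: tail/ones ⇒ 0xffff
lane 11: tail/ones ⇒ 0xffff
lane 12: tail/ones ⇒ 0xffff
lane 13: tail/ones ⇒ 0xffff
lane 14: tail/ones ⇒ 0xffff
lane 15: tail/ones ⇒ 0xffff

vd[14] = 65535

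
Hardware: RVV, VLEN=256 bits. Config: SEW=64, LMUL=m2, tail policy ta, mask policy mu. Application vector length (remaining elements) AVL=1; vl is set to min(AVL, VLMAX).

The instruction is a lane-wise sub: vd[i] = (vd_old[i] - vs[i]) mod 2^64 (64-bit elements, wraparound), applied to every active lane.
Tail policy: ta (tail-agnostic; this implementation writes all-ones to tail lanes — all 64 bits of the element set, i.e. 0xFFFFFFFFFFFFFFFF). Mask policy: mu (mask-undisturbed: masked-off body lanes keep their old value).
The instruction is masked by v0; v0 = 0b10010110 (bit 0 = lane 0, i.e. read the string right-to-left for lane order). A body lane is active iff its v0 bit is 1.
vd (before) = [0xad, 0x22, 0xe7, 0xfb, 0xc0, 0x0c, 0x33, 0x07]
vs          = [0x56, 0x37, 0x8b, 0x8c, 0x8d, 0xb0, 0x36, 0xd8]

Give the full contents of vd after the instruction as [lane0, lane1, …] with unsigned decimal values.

VLMAX = (256 × 2) / 64 = 8 lanes
AVL=1 ≤ VLMAX=8, so vl = 1
vd[0] mask-off/keep -> 0xad
vd[1] tail/ones -> 0xffffffffffffffff
vd[2] tail/ones -> 0xffffffffffffffff
vd[3] tail/ones -> 0xffffffffffffffff
vd[4] tail/ones -> 0xffffffffffffffff
vd[5] tail/ones -> 0xffffffffffffffff
vd[6] tail/ones -> 0xffffffffffffffff
vd[7] tail/ones -> 0xffffffffffffffff

vd = [173, 18446744073709551615, 18446744073709551615, 18446744073709551615, 18446744073709551615, 18446744073709551615, 18446744073709551615, 18446744073709551615]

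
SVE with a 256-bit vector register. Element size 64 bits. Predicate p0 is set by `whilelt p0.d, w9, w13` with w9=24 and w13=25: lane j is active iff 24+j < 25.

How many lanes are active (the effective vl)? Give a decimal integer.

vl = 1

register lanes = 256/64 = 4
p0[j] = (24+j < 25); true for j=0..0 → 1 lanes set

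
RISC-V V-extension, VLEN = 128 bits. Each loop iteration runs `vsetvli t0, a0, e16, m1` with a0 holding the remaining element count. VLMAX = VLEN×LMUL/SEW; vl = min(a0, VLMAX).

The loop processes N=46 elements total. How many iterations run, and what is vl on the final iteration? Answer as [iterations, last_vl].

[iterations, last_vl] = [6, 6]

lanes per group: 128·1/16 = 8
46 elements at 8/iter → 6 passes, remainder 6 on the last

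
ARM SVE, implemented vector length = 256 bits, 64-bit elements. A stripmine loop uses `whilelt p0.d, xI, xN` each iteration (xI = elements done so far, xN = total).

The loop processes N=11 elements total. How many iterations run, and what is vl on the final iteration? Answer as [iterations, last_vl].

[iterations, last_vl] = [3, 3]

lane count: 256 div 64 = 4
N=11: ⌈11/4⌉ = 3 iters; last vl = 11 − 2×4 = 3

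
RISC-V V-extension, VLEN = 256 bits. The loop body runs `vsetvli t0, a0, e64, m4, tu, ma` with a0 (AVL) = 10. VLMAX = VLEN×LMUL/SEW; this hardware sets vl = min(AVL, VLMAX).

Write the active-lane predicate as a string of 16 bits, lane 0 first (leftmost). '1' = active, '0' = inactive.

predicate = 1111111111000000

lanes per group: 256·4/64 = 16
vl ← min(10, 16) = 10
bits (lane 0 leftmost): 1111111111000000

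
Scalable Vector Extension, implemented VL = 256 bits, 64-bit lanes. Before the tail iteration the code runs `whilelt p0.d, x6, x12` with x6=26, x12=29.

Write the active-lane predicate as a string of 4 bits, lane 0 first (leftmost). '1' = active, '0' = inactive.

predicate = 1110

lane count: 256 div 64 = 4
active while 26+j < 29, i.e. j ∈ [0,3) capped at 4 ⇒ 3
bits (lane 0 leftmost): 1110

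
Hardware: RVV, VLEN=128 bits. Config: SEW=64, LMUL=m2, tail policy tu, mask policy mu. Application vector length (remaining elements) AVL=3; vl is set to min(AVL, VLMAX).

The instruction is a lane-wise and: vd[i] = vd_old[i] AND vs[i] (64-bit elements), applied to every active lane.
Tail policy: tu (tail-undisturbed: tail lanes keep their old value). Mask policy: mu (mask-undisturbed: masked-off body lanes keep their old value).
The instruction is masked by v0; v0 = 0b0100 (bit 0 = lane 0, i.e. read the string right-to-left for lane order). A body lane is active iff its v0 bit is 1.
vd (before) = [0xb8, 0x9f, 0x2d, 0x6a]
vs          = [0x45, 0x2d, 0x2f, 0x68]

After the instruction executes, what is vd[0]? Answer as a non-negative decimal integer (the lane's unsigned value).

vd[0] = 184

VLMAX = VLEN×LMUL/SEW = 128×2/64 = 4
AVL=3 ≤ VLMAX=4, so vl = 3
vd[0] mask-off/keep -> 0xb8
vd[1] mask-off/keep -> 0x9f
vd[2] and(0x2d,0x2f) -> 0x2d
vd[3] tail/keep -> 0x6a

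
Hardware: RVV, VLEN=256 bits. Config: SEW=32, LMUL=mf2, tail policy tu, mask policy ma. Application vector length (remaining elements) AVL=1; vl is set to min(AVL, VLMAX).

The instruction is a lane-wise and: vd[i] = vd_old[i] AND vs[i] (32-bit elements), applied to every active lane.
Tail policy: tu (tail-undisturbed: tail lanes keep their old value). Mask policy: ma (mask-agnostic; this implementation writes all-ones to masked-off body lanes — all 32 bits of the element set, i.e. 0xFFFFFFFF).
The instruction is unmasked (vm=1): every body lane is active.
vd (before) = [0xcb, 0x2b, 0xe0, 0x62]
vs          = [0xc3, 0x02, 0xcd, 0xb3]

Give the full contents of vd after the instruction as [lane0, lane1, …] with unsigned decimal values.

lanes per group: 256·1/2/32 = 4
vl ← min(1, 4) = 1
vd[0] and(0xcb,0xc3) -> 0xc3
vd[1] tail/keep -> 0x2b
vd[2] tail/keep -> 0xe0
vd[3] tail/keep -> 0x62

vd = [195, 43, 224, 98]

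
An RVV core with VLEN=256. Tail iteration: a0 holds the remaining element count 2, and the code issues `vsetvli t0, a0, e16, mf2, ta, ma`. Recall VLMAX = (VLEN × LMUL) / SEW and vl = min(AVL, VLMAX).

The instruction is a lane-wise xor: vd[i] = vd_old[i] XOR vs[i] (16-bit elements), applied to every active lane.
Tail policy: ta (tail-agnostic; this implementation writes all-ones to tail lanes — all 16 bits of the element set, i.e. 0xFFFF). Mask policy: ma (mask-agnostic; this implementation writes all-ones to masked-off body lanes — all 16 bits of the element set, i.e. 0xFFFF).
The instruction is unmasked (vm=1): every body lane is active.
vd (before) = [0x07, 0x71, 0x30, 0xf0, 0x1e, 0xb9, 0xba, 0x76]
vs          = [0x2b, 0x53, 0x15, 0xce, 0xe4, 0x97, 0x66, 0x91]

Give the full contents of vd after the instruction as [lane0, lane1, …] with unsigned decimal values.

vd = [44, 34, 65535, 65535, 65535, 65535, 65535, 65535]

lanes per group: 256·1/2/16 = 8
vl ← min(2, 8) = 2
[0] xor(0x07,0x2b) = 0x2c
[1] xor(0x71,0x53) = 0x22
[2] tail/ones = 0xffff
[3] tail/ones = 0xffff
[4] tail/ones = 0xffff
[5] tail/ones = 0xffff
[6] tail/ones = 0xffff
[7] tail/ones = 0xffff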